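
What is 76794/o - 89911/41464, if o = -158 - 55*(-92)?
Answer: 457240449/33876088 ≈ 13.497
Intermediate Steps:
o = 4902 (o = -158 + 5060 = 4902)
76794/o - 89911/41464 = 76794/4902 - 89911/41464 = 76794*(1/4902) - 89911*1/41464 = 12799/817 - 89911/41464 = 457240449/33876088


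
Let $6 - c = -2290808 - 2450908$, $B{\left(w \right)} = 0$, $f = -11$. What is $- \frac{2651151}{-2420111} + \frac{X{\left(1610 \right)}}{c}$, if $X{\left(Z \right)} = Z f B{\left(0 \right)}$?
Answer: $\frac{2651151}{2420111} \approx 1.0955$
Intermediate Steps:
$X{\left(Z \right)} = 0$ ($X{\left(Z \right)} = Z \left(-11\right) 0 = - 11 Z 0 = 0$)
$c = 4741722$ ($c = 6 - \left(-2290808 - 2450908\right) = 6 - -4741716 = 6 + 4741716 = 4741722$)
$- \frac{2651151}{-2420111} + \frac{X{\left(1610 \right)}}{c} = - \frac{2651151}{-2420111} + \frac{0}{4741722} = \left(-2651151\right) \left(- \frac{1}{2420111}\right) + 0 \cdot \frac{1}{4741722} = \frac{2651151}{2420111} + 0 = \frac{2651151}{2420111}$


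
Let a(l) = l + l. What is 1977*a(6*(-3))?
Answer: -71172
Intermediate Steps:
a(l) = 2*l
1977*a(6*(-3)) = 1977*(2*(6*(-3))) = 1977*(2*(-18)) = 1977*(-36) = -71172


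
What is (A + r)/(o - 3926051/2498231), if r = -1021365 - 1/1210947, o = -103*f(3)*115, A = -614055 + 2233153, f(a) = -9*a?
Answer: 904138507508903825/483753843097814829 ≈ 1.8690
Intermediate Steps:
A = 1619098
o = 319815 (o = -(-927)*3*115 = -103*(-27)*115 = 2781*115 = 319815)
r = -1236818882656/1210947 (r = -1021365 - 1*1/1210947 = -1021365 - 1/1210947 = -1236818882656/1210947 ≈ -1.0214e+6)
(A + r)/(o - 3926051/2498231) = (1619098 - 1236818882656/1210947)/(319815 - 3926051/2498231) = 723822983150/(1210947*(319815 - 3926051*1/2498231)) = 723822983150/(1210947*(319815 - 3926051/2498231)) = 723822983150/(1210947*(798967821214/2498231)) = (723822983150/1210947)*(2498231/798967821214) = 904138507508903825/483753843097814829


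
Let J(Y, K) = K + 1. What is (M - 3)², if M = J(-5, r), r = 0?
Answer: 4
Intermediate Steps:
J(Y, K) = 1 + K
M = 1 (M = 1 + 0 = 1)
(M - 3)² = (1 - 3)² = (-2)² = 4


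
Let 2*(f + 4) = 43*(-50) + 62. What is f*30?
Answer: -31440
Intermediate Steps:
f = -1048 (f = -4 + (43*(-50) + 62)/2 = -4 + (-2150 + 62)/2 = -4 + (1/2)*(-2088) = -4 - 1044 = -1048)
f*30 = -1048*30 = -31440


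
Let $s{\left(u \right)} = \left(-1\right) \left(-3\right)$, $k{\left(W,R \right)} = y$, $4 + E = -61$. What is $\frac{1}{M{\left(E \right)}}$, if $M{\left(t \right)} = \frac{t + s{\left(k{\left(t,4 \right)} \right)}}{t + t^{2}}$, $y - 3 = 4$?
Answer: $- \frac{2080}{31} \approx -67.097$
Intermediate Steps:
$y = 7$ ($y = 3 + 4 = 7$)
$E = -65$ ($E = -4 - 61 = -65$)
$k{\left(W,R \right)} = 7$
$s{\left(u \right)} = 3$
$M{\left(t \right)} = \frac{3 + t}{t + t^{2}}$ ($M{\left(t \right)} = \frac{t + 3}{t + t^{2}} = \frac{3 + t}{t + t^{2}}$)
$\frac{1}{M{\left(E \right)}} = \frac{1}{\frac{1}{-65} \frac{1}{1 - 65} \left(3 - 65\right)} = \frac{1}{\left(- \frac{1}{65}\right) \frac{1}{-64} \left(-62\right)} = \frac{1}{\left(- \frac{1}{65}\right) \left(- \frac{1}{64}\right) \left(-62\right)} = \frac{1}{- \frac{31}{2080}} = - \frac{2080}{31}$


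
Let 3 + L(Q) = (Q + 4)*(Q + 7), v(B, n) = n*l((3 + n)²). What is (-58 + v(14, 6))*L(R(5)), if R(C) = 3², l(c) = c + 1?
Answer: 88970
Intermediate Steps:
l(c) = 1 + c
R(C) = 9
v(B, n) = n*(1 + (3 + n)²)
L(Q) = -3 + (4 + Q)*(7 + Q) (L(Q) = -3 + (Q + 4)*(Q + 7) = -3 + (4 + Q)*(7 + Q))
(-58 + v(14, 6))*L(R(5)) = (-58 + 6*(1 + (3 + 6)²))*(25 + 9² + 11*9) = (-58 + 6*(1 + 9²))*(25 + 81 + 99) = (-58 + 6*(1 + 81))*205 = (-58 + 6*82)*205 = (-58 + 492)*205 = 434*205 = 88970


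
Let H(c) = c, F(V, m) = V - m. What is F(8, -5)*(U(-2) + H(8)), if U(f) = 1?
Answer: 117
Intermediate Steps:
F(8, -5)*(U(-2) + H(8)) = (8 - 1*(-5))*(1 + 8) = (8 + 5)*9 = 13*9 = 117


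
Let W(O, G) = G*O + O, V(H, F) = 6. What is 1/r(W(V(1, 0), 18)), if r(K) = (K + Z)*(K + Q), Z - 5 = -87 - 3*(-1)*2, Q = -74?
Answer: 1/1520 ≈ 0.00065789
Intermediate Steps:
Z = -76 (Z = 5 + (-87 - 3*(-1)*2) = 5 + (-87 - (-3)*2) = 5 + (-87 - 1*(-6)) = 5 + (-87 + 6) = 5 - 81 = -76)
W(O, G) = O + G*O
r(K) = (-76 + K)*(-74 + K) (r(K) = (K - 76)*(K - 74) = (-76 + K)*(-74 + K))
1/r(W(V(1, 0), 18)) = 1/(5624 + (6*(1 + 18))² - 900*(1 + 18)) = 1/(5624 + (6*19)² - 900*19) = 1/(5624 + 114² - 150*114) = 1/(5624 + 12996 - 17100) = 1/1520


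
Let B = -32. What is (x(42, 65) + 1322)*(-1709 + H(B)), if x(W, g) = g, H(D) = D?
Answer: -2414767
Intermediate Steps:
(x(42, 65) + 1322)*(-1709 + H(B)) = (65 + 1322)*(-1709 - 32) = 1387*(-1741) = -2414767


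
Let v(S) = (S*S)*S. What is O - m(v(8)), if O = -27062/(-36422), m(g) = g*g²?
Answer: -2444239031077/18211 ≈ -1.3422e+8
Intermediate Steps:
v(S) = S³ (v(S) = S²*S = S³)
m(g) = g³
O = 13531/18211 (O = -27062*(-1/36422) = 13531/18211 ≈ 0.74301)
O - m(v(8)) = 13531/18211 - (8³)³ = 13531/18211 - 1*512³ = 13531/18211 - 1*134217728 = 13531/18211 - 134217728 = -2444239031077/18211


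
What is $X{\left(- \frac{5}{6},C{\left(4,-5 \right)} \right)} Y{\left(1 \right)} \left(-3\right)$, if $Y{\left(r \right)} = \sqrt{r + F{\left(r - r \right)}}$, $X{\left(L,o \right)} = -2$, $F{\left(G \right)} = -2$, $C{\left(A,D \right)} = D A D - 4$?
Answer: $6 i \approx 6.0 i$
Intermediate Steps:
$C{\left(A,D \right)} = -4 + A D^{2}$ ($C{\left(A,D \right)} = A D D - 4 = A D^{2} - 4 = -4 + A D^{2}$)
$Y{\left(r \right)} = \sqrt{-2 + r}$ ($Y{\left(r \right)} = \sqrt{r - 2} = \sqrt{-2 + r}$)
$X{\left(- \frac{5}{6},C{\left(4,-5 \right)} \right)} Y{\left(1 \right)} \left(-3\right) = - 2 \sqrt{-2 + 1} \left(-3\right) = - 2 \sqrt{-1} \left(-3\right) = - 2 i \left(-3\right) = 6 i$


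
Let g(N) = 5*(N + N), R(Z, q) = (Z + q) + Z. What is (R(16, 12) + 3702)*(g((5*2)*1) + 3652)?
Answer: 14054992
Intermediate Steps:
R(Z, q) = q + 2*Z
g(N) = 10*N (g(N) = 5*(2*N) = 10*N)
(R(16, 12) + 3702)*(g((5*2)*1) + 3652) = ((12 + 2*16) + 3702)*(10*((5*2)*1) + 3652) = ((12 + 32) + 3702)*(10*(10*1) + 3652) = (44 + 3702)*(10*10 + 3652) = 3746*(100 + 3652) = 3746*3752 = 14054992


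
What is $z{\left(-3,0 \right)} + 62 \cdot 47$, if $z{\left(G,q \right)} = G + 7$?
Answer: $2918$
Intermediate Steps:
$z{\left(G,q \right)} = 7 + G$
$z{\left(-3,0 \right)} + 62 \cdot 47 = \left(7 - 3\right) + 62 \cdot 47 = 4 + 2914 = 2918$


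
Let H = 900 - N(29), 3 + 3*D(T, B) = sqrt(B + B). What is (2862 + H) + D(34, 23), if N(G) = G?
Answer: 3732 + sqrt(46)/3 ≈ 3734.3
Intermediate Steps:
D(T, B) = -1 + sqrt(2)*sqrt(B)/3 (D(T, B) = -1 + sqrt(B + B)/3 = -1 + sqrt(2*B)/3 = -1 + (sqrt(2)*sqrt(B))/3 = -1 + sqrt(2)*sqrt(B)/3)
H = 871 (H = 900 - 1*29 = 900 - 29 = 871)
(2862 + H) + D(34, 23) = (2862 + 871) + (-1 + sqrt(2)*sqrt(23)/3) = 3733 + (-1 + sqrt(46)/3) = 3732 + sqrt(46)/3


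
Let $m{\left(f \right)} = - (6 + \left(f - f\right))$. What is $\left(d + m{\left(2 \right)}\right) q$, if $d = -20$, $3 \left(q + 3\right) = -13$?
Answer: $\frac{572}{3} \approx 190.67$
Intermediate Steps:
$q = - \frac{22}{3}$ ($q = -3 + \frac{1}{3} \left(-13\right) = -3 - \frac{13}{3} = - \frac{22}{3} \approx -7.3333$)
$m{\left(f \right)} = -6$ ($m{\left(f \right)} = - (6 + 0) = \left(-1\right) 6 = -6$)
$\left(d + m{\left(2 \right)}\right) q = \left(-20 - 6\right) \left(- \frac{22}{3}\right) = \left(-26\right) \left(- \frac{22}{3}\right) = \frac{572}{3}$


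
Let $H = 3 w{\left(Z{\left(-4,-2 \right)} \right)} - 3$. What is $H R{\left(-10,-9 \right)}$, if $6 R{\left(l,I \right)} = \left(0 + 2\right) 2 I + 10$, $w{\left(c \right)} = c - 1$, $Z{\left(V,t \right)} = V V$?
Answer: $-182$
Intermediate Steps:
$Z{\left(V,t \right)} = V^{2}$
$w{\left(c \right)} = -1 + c$ ($w{\left(c \right)} = c - 1 = -1 + c$)
$R{\left(l,I \right)} = \frac{5}{3} + \frac{2 I}{3}$ ($R{\left(l,I \right)} = \frac{\left(0 + 2\right) 2 I + 10}{6} = \frac{2 \cdot 2 I + 10}{6} = \frac{4 I + 10}{6} = \frac{10 + 4 I}{6} = \frac{5}{3} + \frac{2 I}{3}$)
$H = 42$ ($H = 3 \left(-1 + \left(-4\right)^{2}\right) - 3 = 3 \left(-1 + 16\right) - 3 = 3 \cdot 15 - 3 = 45 - 3 = 42$)
$H R{\left(-10,-9 \right)} = 42 \left(\frac{5}{3} + \frac{2}{3} \left(-9\right)\right) = 42 \left(\frac{5}{3} - 6\right) = 42 \left(- \frac{13}{3}\right) = -182$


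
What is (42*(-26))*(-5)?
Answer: 5460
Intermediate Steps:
(42*(-26))*(-5) = -1092*(-5) = 5460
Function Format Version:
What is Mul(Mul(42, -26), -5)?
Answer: 5460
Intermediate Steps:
Mul(Mul(42, -26), -5) = Mul(-1092, -5) = 5460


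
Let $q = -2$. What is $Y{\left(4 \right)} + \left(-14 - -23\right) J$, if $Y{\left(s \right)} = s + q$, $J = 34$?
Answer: $308$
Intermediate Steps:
$Y{\left(s \right)} = -2 + s$ ($Y{\left(s \right)} = s - 2 = -2 + s$)
$Y{\left(4 \right)} + \left(-14 - -23\right) J = \left(-2 + 4\right) + \left(-14 - -23\right) 34 = 2 + \left(-14 + 23\right) 34 = 2 + 9 \cdot 34 = 2 + 306 = 308$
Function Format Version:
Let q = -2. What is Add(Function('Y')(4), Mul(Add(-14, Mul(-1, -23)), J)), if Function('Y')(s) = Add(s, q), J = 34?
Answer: 308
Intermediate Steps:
Function('Y')(s) = Add(-2, s) (Function('Y')(s) = Add(s, -2) = Add(-2, s))
Add(Function('Y')(4), Mul(Add(-14, Mul(-1, -23)), J)) = Add(Add(-2, 4), Mul(Add(-14, Mul(-1, -23)), 34)) = Add(2, Mul(Add(-14, 23), 34)) = Add(2, Mul(9, 34)) = Add(2, 306) = 308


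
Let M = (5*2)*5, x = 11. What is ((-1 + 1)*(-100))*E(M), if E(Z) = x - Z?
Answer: 0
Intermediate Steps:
M = 50 (M = 10*5 = 50)
E(Z) = 11 - Z
((-1 + 1)*(-100))*E(M) = ((-1 + 1)*(-100))*(11 - 1*50) = (0*(-100))*(11 - 50) = 0*(-39) = 0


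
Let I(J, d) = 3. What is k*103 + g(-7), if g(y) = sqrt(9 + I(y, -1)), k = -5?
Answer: -515 + 2*sqrt(3) ≈ -511.54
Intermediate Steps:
g(y) = 2*sqrt(3) (g(y) = sqrt(9 + 3) = sqrt(12) = 2*sqrt(3))
k*103 + g(-7) = -5*103 + 2*sqrt(3) = -515 + 2*sqrt(3)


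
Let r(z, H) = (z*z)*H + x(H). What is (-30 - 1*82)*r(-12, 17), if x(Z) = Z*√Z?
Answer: -274176 - 1904*√17 ≈ -2.8203e+5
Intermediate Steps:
x(Z) = Z^(3/2)
r(z, H) = H^(3/2) + H*z² (r(z, H) = (z*z)*H + H^(3/2) = z²*H + H^(3/2) = H*z² + H^(3/2) = H^(3/2) + H*z²)
(-30 - 1*82)*r(-12, 17) = (-30 - 1*82)*(17^(3/2) + 17*(-12)²) = (-30 - 82)*(17*√17 + 17*144) = -112*(17*√17 + 2448) = -112*(2448 + 17*√17) = -274176 - 1904*√17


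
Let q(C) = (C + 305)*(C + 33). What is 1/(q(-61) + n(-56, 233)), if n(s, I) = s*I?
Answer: -1/19880 ≈ -5.0302e-5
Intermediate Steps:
n(s, I) = I*s
q(C) = (33 + C)*(305 + C) (q(C) = (305 + C)*(33 + C) = (33 + C)*(305 + C))
1/(q(-61) + n(-56, 233)) = 1/((10065 + (-61)² + 338*(-61)) + 233*(-56)) = 1/((10065 + 3721 - 20618) - 13048) = 1/(-6832 - 13048) = 1/(-19880) = -1/19880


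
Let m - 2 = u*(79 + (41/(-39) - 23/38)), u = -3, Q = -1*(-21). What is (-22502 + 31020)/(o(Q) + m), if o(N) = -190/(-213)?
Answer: -896280996/24110395 ≈ -37.174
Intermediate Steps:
Q = 21
o(N) = 190/213 (o(N) = -190*(-1/213) = 190/213)
m = -113635/494 (m = 2 - 3*(79 + (41/(-39) - 23/38)) = 2 - 3*(79 + (41*(-1/39) - 23*1/38)) = 2 - 3*(79 + (-41/39 - 23/38)) = 2 - 3*(79 - 2455/1482) = 2 - 3*114623/1482 = 2 - 114623/494 = -113635/494 ≈ -230.03)
(-22502 + 31020)/(o(Q) + m) = (-22502 + 31020)/(190/213 - 113635/494) = 8518/(-24110395/105222) = 8518*(-105222/24110395) = -896280996/24110395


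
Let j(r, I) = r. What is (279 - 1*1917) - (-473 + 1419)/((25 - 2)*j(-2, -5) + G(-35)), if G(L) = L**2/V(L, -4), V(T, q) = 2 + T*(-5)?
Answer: -11162604/6917 ≈ -1613.8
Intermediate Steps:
V(T, q) = 2 - 5*T
G(L) = L**2/(2 - 5*L)
(279 - 1*1917) - (-473 + 1419)/((25 - 2)*j(-2, -5) + G(-35)) = (279 - 1*1917) - (-473 + 1419)/((25 - 2)*(-2) - 1*(-35)**2/(-2 + 5*(-35))) = (279 - 1917) - 946/(23*(-2) - 1*1225/(-2 - 175)) = -1638 - 946/(-46 - 1*1225/(-177)) = -1638 - 946/(-46 - 1*1225*(-1/177)) = -1638 - 946/(-46 + 1225/177) = -1638 - 946/(-6917/177) = -1638 - 946*(-177)/6917 = -1638 - 1*(-167442/6917) = -1638 + 167442/6917 = -11162604/6917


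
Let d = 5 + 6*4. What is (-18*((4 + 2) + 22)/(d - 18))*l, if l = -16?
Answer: 8064/11 ≈ 733.09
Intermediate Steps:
d = 29 (d = 5 + 24 = 29)
(-18*((4 + 2) + 22)/(d - 18))*l = -18*((4 + 2) + 22)/(29 - 18)*(-16) = -18*(6 + 22)/11*(-16) = -504/11*(-16) = 8064/11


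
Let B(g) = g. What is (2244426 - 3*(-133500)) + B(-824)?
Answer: 2644102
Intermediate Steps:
(2244426 - 3*(-133500)) + B(-824) = (2244426 - 3*(-133500)) - 824 = (2244426 + 400500) - 824 = 2644926 - 824 = 2644102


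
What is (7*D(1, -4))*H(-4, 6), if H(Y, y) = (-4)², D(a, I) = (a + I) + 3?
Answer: 0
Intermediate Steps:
D(a, I) = 3 + I + a (D(a, I) = (I + a) + 3 = 3 + I + a)
H(Y, y) = 16
(7*D(1, -4))*H(-4, 6) = (7*(3 - 4 + 1))*16 = (7*0)*16 = 0*16 = 0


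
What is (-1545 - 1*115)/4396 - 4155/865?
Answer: -985064/190127 ≈ -5.1811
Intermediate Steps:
(-1545 - 1*115)/4396 - 4155/865 = (-1545 - 115)*(1/4396) - 4155*1/865 = -1660*1/4396 - 831/173 = -415/1099 - 831/173 = -985064/190127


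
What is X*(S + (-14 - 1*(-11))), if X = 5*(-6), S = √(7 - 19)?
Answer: 90 - 60*I*√3 ≈ 90.0 - 103.92*I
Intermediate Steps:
S = 2*I*√3 (S = √(-12) = 2*I*√3 ≈ 3.4641*I)
X = -30
X*(S + (-14 - 1*(-11))) = -30*(2*I*√3 + (-14 - 1*(-11))) = -30*(2*I*√3 + (-14 + 11)) = -30*(2*I*√3 - 3) = -30*(-3 + 2*I*√3) = 90 - 60*I*√3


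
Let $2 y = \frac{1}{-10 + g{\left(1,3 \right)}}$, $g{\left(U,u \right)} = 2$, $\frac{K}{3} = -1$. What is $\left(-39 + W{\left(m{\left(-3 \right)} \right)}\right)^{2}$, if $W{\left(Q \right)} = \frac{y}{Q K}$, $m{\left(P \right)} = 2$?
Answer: $\frac{14010049}{9216} \approx 1520.2$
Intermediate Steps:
$K = -3$ ($K = 3 \left(-1\right) = -3$)
$y = - \frac{1}{16}$ ($y = \frac{1}{2 \left(-10 + 2\right)} = \frac{1}{2 \left(-8\right)} = \frac{1}{2} \left(- \frac{1}{8}\right) = - \frac{1}{16} \approx -0.0625$)
$W{\left(Q \right)} = \frac{1}{48 Q}$ ($W{\left(Q \right)} = - \frac{1}{16 Q \left(-3\right)} = - \frac{1}{16 \left(- 3 Q\right)} = - \frac{\left(- \frac{1}{3}\right) \frac{1}{Q}}{16} = \frac{1}{48 Q}$)
$\left(-39 + W{\left(m{\left(-3 \right)} \right)}\right)^{2} = \left(-39 + \frac{1}{48 \cdot 2}\right)^{2} = \left(-39 + \frac{1}{48} \cdot \frac{1}{2}\right)^{2} = \left(-39 + \frac{1}{96}\right)^{2} = \left(- \frac{3743}{96}\right)^{2} = \frac{14010049}{9216}$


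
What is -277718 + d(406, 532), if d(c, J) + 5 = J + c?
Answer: -276785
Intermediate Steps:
d(c, J) = -5 + J + c (d(c, J) = -5 + (J + c) = -5 + J + c)
-277718 + d(406, 532) = -277718 + (-5 + 532 + 406) = -277718 + 933 = -276785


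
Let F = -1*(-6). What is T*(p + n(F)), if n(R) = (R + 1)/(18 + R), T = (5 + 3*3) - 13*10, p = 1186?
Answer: -825659/6 ≈ -1.3761e+5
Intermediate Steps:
F = 6
T = -116 (T = (5 + 9) - 130 = 14 - 130 = -116)
n(R) = (1 + R)/(18 + R)
T*(p + n(F)) = -116*(1186 + (1 + 6)/(18 + 6)) = -116*(1186 + 7/24) = -116*28471/24 = -825659/6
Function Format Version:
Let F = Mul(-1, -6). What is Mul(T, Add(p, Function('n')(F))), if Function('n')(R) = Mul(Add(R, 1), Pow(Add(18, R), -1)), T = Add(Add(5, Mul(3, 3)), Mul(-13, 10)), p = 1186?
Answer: Rational(-825659, 6) ≈ -1.3761e+5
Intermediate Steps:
F = 6
T = -116 (T = Add(Add(5, 9), -130) = Add(14, -130) = -116)
Function('n')(R) = Mul(Pow(Add(18, R), -1), Add(1, R)) (Function('n')(R) = Mul(Add(1, R), Pow(Add(18, R), -1)) = Mul(Pow(Add(18, R), -1), Add(1, R)))
Mul(T, Add(p, Function('n')(F))) = Mul(-116, Add(1186, Mul(Pow(Add(18, 6), -1), Add(1, 6)))) = Mul(-116, Add(1186, Mul(Pow(24, -1), 7))) = Mul(-116, Add(1186, Mul(Rational(1, 24), 7))) = Mul(-116, Add(1186, Rational(7, 24))) = Mul(-116, Rational(28471, 24)) = Rational(-825659, 6)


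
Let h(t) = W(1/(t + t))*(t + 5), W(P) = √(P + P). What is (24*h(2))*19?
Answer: 1596*√2 ≈ 2257.1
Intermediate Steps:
W(P) = √2*√P (W(P) = √(2*P) = √2*√P)
h(t) = √(1/t)*(5 + t) (h(t) = (√2*√(1/(t + t)))*(t + 5) = (√2*√(1/(2*t)))*(5 + t) = (√2*(√2*√(1/t)/2))*(5 + t) = √(1/t)*(5 + t))
(24*h(2))*19 = (24*(√(1/2)*(5 + 2)))*19 = (24*(√(½)*7))*19 = (24*((√2/2)*7))*19 = (24*(7*√2/2))*19 = (84*√2)*19 = 1596*√2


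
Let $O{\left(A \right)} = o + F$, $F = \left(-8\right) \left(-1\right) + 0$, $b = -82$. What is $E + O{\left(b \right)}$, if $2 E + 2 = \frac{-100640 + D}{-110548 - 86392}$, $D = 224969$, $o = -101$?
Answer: $- \frac{37149049}{393880} \approx -94.316$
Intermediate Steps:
$F = 8$ ($F = 8 + 0 = 8$)
$O{\left(A \right)} = -93$ ($O{\left(A \right)} = -101 + 8 = -93$)
$E = - \frac{518209}{393880}$ ($E = -1 + \frac{\left(-100640 + 224969\right) \frac{1}{-110548 - 86392}}{2} = -1 + \frac{124329 \frac{1}{-196940}}{2} = -1 + \frac{124329 \left(- \frac{1}{196940}\right)}{2} = -1 + \frac{1}{2} \left(- \frac{124329}{196940}\right) = -1 - \frac{124329}{393880} = - \frac{518209}{393880} \approx -1.3157$)
$E + O{\left(b \right)} = - \frac{518209}{393880} - 93 = - \frac{37149049}{393880}$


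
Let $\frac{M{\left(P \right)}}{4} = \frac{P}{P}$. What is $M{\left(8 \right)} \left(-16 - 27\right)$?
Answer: $-172$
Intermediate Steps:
$M{\left(P \right)} = 4$ ($M{\left(P \right)} = 4 \frac{P}{P} = 4 \cdot 1 = 4$)
$M{\left(8 \right)} \left(-16 - 27\right) = 4 \left(-16 - 27\right) = 4 \left(-43\right) = -172$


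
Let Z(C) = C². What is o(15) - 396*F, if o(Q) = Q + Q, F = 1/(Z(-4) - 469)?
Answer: 4662/151 ≈ 30.874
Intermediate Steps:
F = -1/453 (F = 1/((-4)² - 469) = 1/(16 - 469) = 1/(-453) = -1/453 ≈ -0.0022075)
o(Q) = 2*Q
o(15) - 396*F = 2*15 - 396*(-1/453) = 30 + 132/151 = 4662/151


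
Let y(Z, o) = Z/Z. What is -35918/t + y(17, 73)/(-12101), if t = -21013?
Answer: 434622705/254278313 ≈ 1.7092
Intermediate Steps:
y(Z, o) = 1
-35918/t + y(17, 73)/(-12101) = -35918/(-21013) + 1/(-12101) = -35918*(-1/21013) + 1*(-1/12101) = 35918/21013 - 1/12101 = 434622705/254278313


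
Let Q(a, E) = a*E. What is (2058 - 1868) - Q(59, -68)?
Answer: 4202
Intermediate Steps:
Q(a, E) = E*a
(2058 - 1868) - Q(59, -68) = (2058 - 1868) - (-68)*59 = 190 - 1*(-4012) = 190 + 4012 = 4202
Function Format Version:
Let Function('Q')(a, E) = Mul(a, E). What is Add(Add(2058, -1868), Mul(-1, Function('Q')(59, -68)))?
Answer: 4202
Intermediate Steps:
Function('Q')(a, E) = Mul(E, a)
Add(Add(2058, -1868), Mul(-1, Function('Q')(59, -68))) = Add(Add(2058, -1868), Mul(-1, Mul(-68, 59))) = Add(190, Mul(-1, -4012)) = Add(190, 4012) = 4202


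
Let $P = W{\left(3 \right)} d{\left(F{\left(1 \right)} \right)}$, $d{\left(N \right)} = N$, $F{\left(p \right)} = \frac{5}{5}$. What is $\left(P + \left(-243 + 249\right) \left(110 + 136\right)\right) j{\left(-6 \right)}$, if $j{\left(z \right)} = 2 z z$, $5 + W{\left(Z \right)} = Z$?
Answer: $106128$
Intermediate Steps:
$F{\left(p \right)} = 1$ ($F{\left(p \right)} = 5 \cdot \frac{1}{5} = 1$)
$W{\left(Z \right)} = -5 + Z$
$j{\left(z \right)} = 2 z^{2}$
$P = -2$ ($P = \left(-5 + 3\right) 1 = \left(-2\right) 1 = -2$)
$\left(P + \left(-243 + 249\right) \left(110 + 136\right)\right) j{\left(-6 \right)} = \left(-2 + \left(-243 + 249\right) \left(110 + 136\right)\right) 2 \left(-6\right)^{2} = \left(-2 + 6 \cdot 246\right) 2 \cdot 36 = \left(-2 + 1476\right) 72 = 1474 \cdot 72 = 106128$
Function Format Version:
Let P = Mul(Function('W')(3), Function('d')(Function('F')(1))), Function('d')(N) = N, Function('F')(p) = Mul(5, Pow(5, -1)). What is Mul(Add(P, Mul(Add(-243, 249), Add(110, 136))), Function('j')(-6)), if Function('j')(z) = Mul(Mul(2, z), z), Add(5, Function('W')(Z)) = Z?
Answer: 106128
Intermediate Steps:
Function('F')(p) = 1 (Function('F')(p) = Mul(5, Rational(1, 5)) = 1)
Function('W')(Z) = Add(-5, Z)
Function('j')(z) = Mul(2, Pow(z, 2))
P = -2 (P = Mul(Add(-5, 3), 1) = Mul(-2, 1) = -2)
Mul(Add(P, Mul(Add(-243, 249), Add(110, 136))), Function('j')(-6)) = Mul(Add(-2, Mul(Add(-243, 249), Add(110, 136))), Mul(2, Pow(-6, 2))) = Mul(Add(-2, Mul(6, 246)), Mul(2, 36)) = Mul(Add(-2, 1476), 72) = Mul(1474, 72) = 106128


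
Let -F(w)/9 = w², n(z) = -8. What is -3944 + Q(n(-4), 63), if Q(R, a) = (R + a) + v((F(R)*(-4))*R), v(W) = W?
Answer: -22321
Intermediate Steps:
F(w) = -9*w²
Q(R, a) = R + a + 36*R³ (Q(R, a) = (R + a) + (-9*R²*(-4))*R = (R + a) + (36*R²)*R = (R + a) + 36*R³ = R + a + 36*R³)
-3944 + Q(n(-4), 63) = -3944 + (-8 + 63 + 36*(-8)³) = -3944 + (-8 + 63 + 36*(-512)) = -3944 + (-8 + 63 - 18432) = -3944 - 18377 = -22321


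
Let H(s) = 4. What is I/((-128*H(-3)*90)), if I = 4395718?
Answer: -2197859/23040 ≈ -95.393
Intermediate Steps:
I/((-128*H(-3)*90)) = 4395718/((-128*4*90)) = 4395718/((-512*90)) = 4395718/(-46080) = 4395718*(-1/46080) = -2197859/23040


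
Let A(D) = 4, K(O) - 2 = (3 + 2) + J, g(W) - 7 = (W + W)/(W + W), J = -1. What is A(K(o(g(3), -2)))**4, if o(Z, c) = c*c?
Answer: 256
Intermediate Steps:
g(W) = 8 (g(W) = 7 + (W + W)/(W + W) = 7 + (2*W)/((2*W)) = 7 + (2*W)*(1/(2*W)) = 7 + 1 = 8)
o(Z, c) = c**2
K(O) = 6 (K(O) = 2 + ((3 + 2) - 1) = 2 + (5 - 1) = 2 + 4 = 6)
A(K(o(g(3), -2)))**4 = 4**4 = 256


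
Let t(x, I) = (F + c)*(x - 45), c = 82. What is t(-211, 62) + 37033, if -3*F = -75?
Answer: 9641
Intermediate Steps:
F = 25 (F = -1/3*(-75) = 25)
t(x, I) = -4815 + 107*x (t(x, I) = (25 + 82)*(x - 45) = 107*(-45 + x) = -4815 + 107*x)
t(-211, 62) + 37033 = (-4815 + 107*(-211)) + 37033 = (-4815 - 22577) + 37033 = -27392 + 37033 = 9641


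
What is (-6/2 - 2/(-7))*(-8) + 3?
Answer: 173/7 ≈ 24.714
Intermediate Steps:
(-6/2 - 2/(-7))*(-8) + 3 = (-6*½ - 2*(-⅐))*(-8) + 3 = (-3 + 2/7)*(-8) + 3 = -19/7*(-8) + 3 = 152/7 + 3 = 173/7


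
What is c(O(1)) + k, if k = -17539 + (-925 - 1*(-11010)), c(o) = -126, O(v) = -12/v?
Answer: -7580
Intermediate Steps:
k = -7454 (k = -17539 + (-925 + 11010) = -17539 + 10085 = -7454)
c(O(1)) + k = -126 - 7454 = -7580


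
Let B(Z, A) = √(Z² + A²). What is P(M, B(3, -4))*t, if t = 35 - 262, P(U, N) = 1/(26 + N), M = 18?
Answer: -227/31 ≈ -7.3226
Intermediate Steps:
B(Z, A) = √(A² + Z²)
t = -227
P(M, B(3, -4))*t = -227/(26 + √((-4)² + 3²)) = -227/(26 + √(16 + 9)) = -227/(26 + √25) = -227/(26 + 5) = -227/31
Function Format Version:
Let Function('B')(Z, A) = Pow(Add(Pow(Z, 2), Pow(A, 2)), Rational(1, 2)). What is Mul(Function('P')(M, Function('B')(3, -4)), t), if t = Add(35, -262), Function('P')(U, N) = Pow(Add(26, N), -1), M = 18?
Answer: Rational(-227, 31) ≈ -7.3226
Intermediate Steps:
Function('B')(Z, A) = Pow(Add(Pow(A, 2), Pow(Z, 2)), Rational(1, 2))
t = -227
Mul(Function('P')(M, Function('B')(3, -4)), t) = Mul(Pow(Add(26, Pow(Add(Pow(-4, 2), Pow(3, 2)), Rational(1, 2))), -1), -227) = Mul(Pow(Add(26, Pow(Add(16, 9), Rational(1, 2))), -1), -227) = Mul(Pow(Add(26, Pow(25, Rational(1, 2))), -1), -227) = Mul(Pow(Add(26, 5), -1), -227) = Mul(Pow(31, -1), -227) = Mul(Rational(1, 31), -227) = Rational(-227, 31)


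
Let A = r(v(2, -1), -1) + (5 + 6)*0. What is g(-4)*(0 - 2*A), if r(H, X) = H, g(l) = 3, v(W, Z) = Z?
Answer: 6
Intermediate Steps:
A = -1 (A = -1 + (5 + 6)*0 = -1 + 11*0 = -1 + 0 = -1)
g(-4)*(0 - 2*A) = 3*(0 - 2*(-1)) = 3*(0 + 2) = 3*2 = 6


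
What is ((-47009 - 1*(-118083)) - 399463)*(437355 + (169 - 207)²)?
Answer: -144096764811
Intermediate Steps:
((-47009 - 1*(-118083)) - 399463)*(437355 + (169 - 207)²) = ((-47009 + 118083) - 399463)*(437355 + (-38)²) = (71074 - 399463)*(437355 + 1444) = -328389*438799 = -144096764811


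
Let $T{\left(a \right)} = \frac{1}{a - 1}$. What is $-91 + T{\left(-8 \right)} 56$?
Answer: $- \frac{875}{9} \approx -97.222$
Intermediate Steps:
$T{\left(a \right)} = \frac{1}{-1 + a}$
$-91 + T{\left(-8 \right)} 56 = -91 + \frac{1}{-1 - 8} \cdot 56 = -91 + \frac{1}{-9} \cdot 56 = -91 - \frac{56}{9} = - \frac{875}{9}$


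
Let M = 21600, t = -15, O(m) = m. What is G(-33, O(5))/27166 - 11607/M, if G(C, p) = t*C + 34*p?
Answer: -50158627/97797600 ≈ -0.51288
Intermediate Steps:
G(C, p) = -15*C + 34*p
G(-33, O(5))/27166 - 11607/M = (-15*(-33) + 34*5)/27166 - 11607/21600 = (495 + 170)*(1/27166) - 11607*1/21600 = 665*(1/27166) - 3869/7200 = 665/27166 - 3869/7200 = -50158627/97797600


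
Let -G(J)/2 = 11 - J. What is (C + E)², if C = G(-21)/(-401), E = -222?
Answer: 7913525764/160801 ≈ 49213.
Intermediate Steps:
G(J) = -22 + 2*J (G(J) = -2*(11 - J) = -22 + 2*J)
C = 64/401 (C = (-22 + 2*(-21))/(-401) = (-22 - 42)*(-1/401) = -64*(-1/401) = 64/401 ≈ 0.15960)
(C + E)² = (64/401 - 222)² = (-88958/401)² = 7913525764/160801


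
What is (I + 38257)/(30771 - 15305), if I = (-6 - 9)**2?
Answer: 19241/7733 ≈ 2.4882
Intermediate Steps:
I = 225 (I = (-15)**2 = 225)
(I + 38257)/(30771 - 15305) = (225 + 38257)/(30771 - 15305) = 38482/15466 = 38482*(1/15466) = 19241/7733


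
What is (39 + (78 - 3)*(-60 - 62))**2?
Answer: 83010321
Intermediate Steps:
(39 + (78 - 3)*(-60 - 62))**2 = (39 + 75*(-122))**2 = (39 - 9150)**2 = (-9111)**2 = 83010321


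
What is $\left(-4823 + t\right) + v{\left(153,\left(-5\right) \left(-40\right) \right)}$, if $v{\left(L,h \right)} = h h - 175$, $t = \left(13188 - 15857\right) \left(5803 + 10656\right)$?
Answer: $-43894069$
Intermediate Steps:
$t = -43929071$ ($t = \left(-2669\right) 16459 = -43929071$)
$v{\left(L,h \right)} = -175 + h^{2}$ ($v{\left(L,h \right)} = h^{2} - 175 = -175 + h^{2}$)
$\left(-4823 + t\right) + v{\left(153,\left(-5\right) \left(-40\right) \right)} = \left(-4823 - 43929071\right) - \left(175 - \left(\left(-5\right) \left(-40\right)\right)^{2}\right) = -43933894 - \left(175 - 200^{2}\right) = -43933894 + \left(-175 + 40000\right) = -43933894 + 39825 = -43894069$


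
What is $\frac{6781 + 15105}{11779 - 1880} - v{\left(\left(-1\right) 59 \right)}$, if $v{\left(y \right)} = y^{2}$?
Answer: $- \frac{34436533}{9899} \approx -3478.8$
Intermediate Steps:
$\frac{6781 + 15105}{11779 - 1880} - v{\left(\left(-1\right) 59 \right)} = \frac{6781 + 15105}{11779 - 1880} - \left(\left(-1\right) 59\right)^{2} = \frac{21886}{9899} - \left(-59\right)^{2} = 21886 \cdot \frac{1}{9899} - 3481 = \frac{21886}{9899} - 3481 = - \frac{34436533}{9899}$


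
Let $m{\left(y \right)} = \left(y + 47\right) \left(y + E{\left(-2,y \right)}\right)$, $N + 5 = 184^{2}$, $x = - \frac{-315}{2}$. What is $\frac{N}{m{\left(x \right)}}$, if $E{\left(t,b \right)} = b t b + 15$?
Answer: $- \frac{33851}{10110480} \approx -0.0033481$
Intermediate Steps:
$x = \frac{315}{2}$ ($x = - \frac{-315}{2} = \left(-1\right) \left(- \frac{315}{2}\right) = \frac{315}{2} \approx 157.5$)
$E{\left(t,b \right)} = 15 + t b^{2}$ ($E{\left(t,b \right)} = t b^{2} + 15 = 15 + t b^{2}$)
$N = 33851$ ($N = -5 + 184^{2} = -5 + 33856 = 33851$)
$m{\left(y \right)} = \left(47 + y\right) \left(15 + y - 2 y^{2}\right)$ ($m{\left(y \right)} = \left(y + 47\right) \left(y - \left(-15 + 2 y^{2}\right)\right) = \left(47 + y\right) \left(15 + y - 2 y^{2}\right)$)
$\frac{N}{m{\left(x \right)}} = \frac{33851}{705 - 93 \left(\frac{315}{2}\right)^{2} - 2 \left(\frac{315}{2}\right)^{3} + 62 \cdot \frac{315}{2}} = \frac{33851}{705 - \frac{9227925}{4} - \frac{31255875}{4} + 9765} = \frac{33851}{-10110480} = 33851 \left(- \frac{1}{10110480}\right) = - \frac{33851}{10110480}$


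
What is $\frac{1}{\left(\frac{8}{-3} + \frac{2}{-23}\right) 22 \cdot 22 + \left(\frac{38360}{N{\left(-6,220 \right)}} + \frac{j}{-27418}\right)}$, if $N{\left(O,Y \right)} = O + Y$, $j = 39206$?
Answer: $- \frac{101213547}{116894685649} \approx -0.00086585$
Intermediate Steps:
$\frac{1}{\left(\frac{8}{-3} + \frac{2}{-23}\right) 22 \cdot 22 + \left(\frac{38360}{N{\left(-6,220 \right)}} + \frac{j}{-27418}\right)} = \frac{1}{\left(\frac{8}{-3} + \frac{2}{-23}\right) 22 \cdot 22 + \left(\frac{38360}{-6 + 220} + \frac{39206}{-27418}\right)} = \frac{1}{\left(8 \left(- \frac{1}{3}\right) + 2 \left(- \frac{1}{23}\right)\right) 22 \cdot 22 + \left(\frac{38360}{214} + 39206 \left(- \frac{1}{27418}\right)\right)} = \frac{1}{\left(- \frac{8}{3} - \frac{2}{23}\right) 22 \cdot 22 + \left(38360 \cdot \frac{1}{214} - \frac{19603}{13709}\right)} = \frac{1}{\left(- \frac{190}{69}\right) 22 \cdot 22 + \left(\frac{19180}{107} - \frac{19603}{13709}\right)} = \frac{1}{\left(- \frac{4180}{69}\right) 22 + \frac{260841099}{1466863}} = \frac{1}{- \frac{91960}{69} + \frac{260841099}{1466863}} = \frac{1}{- \frac{116894685649}{101213547}} = - \frac{101213547}{116894685649}$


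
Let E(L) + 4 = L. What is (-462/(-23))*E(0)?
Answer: -1848/23 ≈ -80.348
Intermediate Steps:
E(L) = -4 + L
(-462/(-23))*E(0) = (-462/(-23))*(-4 + 0) = -462*(-1)/23*(-4) = -21*(-22/23)*(-4) = (462/23)*(-4) = -1848/23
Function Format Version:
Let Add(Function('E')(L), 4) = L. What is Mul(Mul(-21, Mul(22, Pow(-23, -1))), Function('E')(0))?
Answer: Rational(-1848, 23) ≈ -80.348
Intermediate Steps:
Function('E')(L) = Add(-4, L)
Mul(Mul(-21, Mul(22, Pow(-23, -1))), Function('E')(0)) = Mul(Mul(-21, Mul(22, Pow(-23, -1))), Add(-4, 0)) = Mul(Mul(-21, Mul(22, Rational(-1, 23))), -4) = Mul(Mul(-21, Rational(-22, 23)), -4) = Mul(Rational(462, 23), -4) = Rational(-1848, 23)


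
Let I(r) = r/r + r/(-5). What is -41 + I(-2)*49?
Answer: 138/5 ≈ 27.600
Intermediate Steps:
I(r) = 1 - r/5 (I(r) = 1 + r*(-1/5) = 1 - r/5)
-41 + I(-2)*49 = -41 + (1 - 1/5*(-2))*49 = -41 + (1 + 2/5)*49 = -41 + (7/5)*49 = -41 + 343/5 = 138/5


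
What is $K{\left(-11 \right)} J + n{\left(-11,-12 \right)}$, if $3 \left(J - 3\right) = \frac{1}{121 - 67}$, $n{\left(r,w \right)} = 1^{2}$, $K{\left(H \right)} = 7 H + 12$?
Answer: $- \frac{31493}{162} \approx -194.4$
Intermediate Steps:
$K{\left(H \right)} = 12 + 7 H$
$n{\left(r,w \right)} = 1$
$J = \frac{487}{162}$ ($J = 3 + \frac{1}{3 \left(121 - 67\right)} = 3 + \frac{1}{3 \cdot 54} = 3 + \frac{1}{3} \cdot \frac{1}{54} = 3 + \frac{1}{162} = \frac{487}{162} \approx 3.0062$)
$K{\left(-11 \right)} J + n{\left(-11,-12 \right)} = \left(12 + 7 \left(-11\right)\right) \frac{487}{162} + 1 = \left(12 - 77\right) \frac{487}{162} + 1 = \left(-65\right) \frac{487}{162} + 1 = - \frac{31655}{162} + 1 = - \frac{31493}{162}$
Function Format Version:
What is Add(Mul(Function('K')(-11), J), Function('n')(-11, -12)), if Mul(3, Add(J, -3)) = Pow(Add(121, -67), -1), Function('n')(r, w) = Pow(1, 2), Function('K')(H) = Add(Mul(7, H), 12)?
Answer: Rational(-31493, 162) ≈ -194.40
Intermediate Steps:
Function('K')(H) = Add(12, Mul(7, H))
Function('n')(r, w) = 1
J = Rational(487, 162) (J = Add(3, Mul(Rational(1, 3), Pow(Add(121, -67), -1))) = Add(3, Mul(Rational(1, 3), Pow(54, -1))) = Add(3, Mul(Rational(1, 3), Rational(1, 54))) = Add(3, Rational(1, 162)) = Rational(487, 162) ≈ 3.0062)
Add(Mul(Function('K')(-11), J), Function('n')(-11, -12)) = Add(Mul(Add(12, Mul(7, -11)), Rational(487, 162)), 1) = Add(Mul(Add(12, -77), Rational(487, 162)), 1) = Add(Mul(-65, Rational(487, 162)), 1) = Add(Rational(-31655, 162), 1) = Rational(-31493, 162)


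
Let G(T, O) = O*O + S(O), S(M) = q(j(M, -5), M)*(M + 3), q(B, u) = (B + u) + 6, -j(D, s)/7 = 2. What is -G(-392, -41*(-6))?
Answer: -119778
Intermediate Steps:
j(D, s) = -14 (j(D, s) = -7*2 = -14)
q(B, u) = 6 + B + u
S(M) = (-8 + M)*(3 + M) (S(M) = (6 - 14 + M)*(M + 3) = (-8 + M)*(3 + M))
G(T, O) = O**2 + (-8 + O)*(3 + O) (G(T, O) = O*O + (-8 + O)*(3 + O) = O**2 + (-8 + O)*(3 + O))
-G(-392, -41*(-6)) = -((-41*(-6))**2 + (-8 - 41*(-6))*(3 - 41*(-6))) = -(246**2 + (-8 + 246)*(3 + 246)) = -(60516 + 238*249) = -(60516 + 59262) = -1*119778 = -119778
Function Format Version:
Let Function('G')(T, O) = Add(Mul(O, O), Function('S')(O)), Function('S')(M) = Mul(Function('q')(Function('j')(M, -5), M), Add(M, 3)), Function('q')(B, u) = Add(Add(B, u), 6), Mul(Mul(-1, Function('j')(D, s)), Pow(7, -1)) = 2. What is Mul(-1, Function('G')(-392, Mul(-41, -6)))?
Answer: -119778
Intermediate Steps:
Function('j')(D, s) = -14 (Function('j')(D, s) = Mul(-7, 2) = -14)
Function('q')(B, u) = Add(6, B, u)
Function('S')(M) = Mul(Add(-8, M), Add(3, M)) (Function('S')(M) = Mul(Add(6, -14, M), Add(M, 3)) = Mul(Add(-8, M), Add(3, M)))
Function('G')(T, O) = Add(Pow(O, 2), Mul(Add(-8, O), Add(3, O))) (Function('G')(T, O) = Add(Mul(O, O), Mul(Add(-8, O), Add(3, O))) = Add(Pow(O, 2), Mul(Add(-8, O), Add(3, O))))
Mul(-1, Function('G')(-392, Mul(-41, -6))) = Mul(-1, Add(Pow(Mul(-41, -6), 2), Mul(Add(-8, Mul(-41, -6)), Add(3, Mul(-41, -6))))) = Mul(-1, Add(Pow(246, 2), Mul(Add(-8, 246), Add(3, 246)))) = Mul(-1, Add(60516, Mul(238, 249))) = Mul(-1, Add(60516, 59262)) = Mul(-1, 119778) = -119778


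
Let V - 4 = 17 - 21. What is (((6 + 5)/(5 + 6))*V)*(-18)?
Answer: 0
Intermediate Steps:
V = 0 (V = 4 + (17 - 21) = 4 - 4 = 0)
(((6 + 5)/(5 + 6))*V)*(-18) = (((6 + 5)/(5 + 6))*0)*(-18) = ((11/11)*0)*(-18) = ((11*(1/11))*0)*(-18) = (1*0)*(-18) = 0*(-18) = 0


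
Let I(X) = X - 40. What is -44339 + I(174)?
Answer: -44205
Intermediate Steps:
I(X) = -40 + X
-44339 + I(174) = -44339 + (-40 + 174) = -44339 + 134 = -44205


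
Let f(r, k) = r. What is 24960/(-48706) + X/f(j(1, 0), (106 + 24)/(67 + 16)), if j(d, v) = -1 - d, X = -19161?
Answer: 466602873/48706 ≈ 9580.0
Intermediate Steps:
24960/(-48706) + X/f(j(1, 0), (106 + 24)/(67 + 16)) = 24960/(-48706) - 19161/(-1 - 1*1) = 24960*(-1/48706) - 19161/(-1 - 1) = -12480/24353 - 19161/(-2) = -12480/24353 - 19161*(-½) = -12480/24353 + 19161/2 = 466602873/48706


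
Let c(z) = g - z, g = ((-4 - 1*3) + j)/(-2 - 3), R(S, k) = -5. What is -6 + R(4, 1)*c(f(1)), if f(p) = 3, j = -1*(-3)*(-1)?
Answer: -1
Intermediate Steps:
j = -3 (j = 3*(-1) = -3)
g = 2 (g = ((-4 - 1*3) - 3)/(-2 - 3) = ((-4 - 3) - 3)/(-5) = (-7 - 3)*(-⅕) = -10*(-⅕) = 2)
c(z) = 2 - z
-6 + R(4, 1)*c(f(1)) = -6 - 5*(2 - 1*3) = -6 - 5*(2 - 3) = -6 - 5*(-1) = -6 + 5 = -1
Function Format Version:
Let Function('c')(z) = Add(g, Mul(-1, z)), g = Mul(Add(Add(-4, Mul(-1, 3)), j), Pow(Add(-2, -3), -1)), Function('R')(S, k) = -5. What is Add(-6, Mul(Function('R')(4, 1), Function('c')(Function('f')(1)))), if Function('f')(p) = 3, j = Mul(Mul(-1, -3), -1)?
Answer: -1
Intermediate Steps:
j = -3 (j = Mul(3, -1) = -3)
g = 2 (g = Mul(Add(Add(-4, Mul(-1, 3)), -3), Pow(Add(-2, -3), -1)) = Mul(Add(Add(-4, -3), -3), Pow(-5, -1)) = Mul(Add(-7, -3), Rational(-1, 5)) = Mul(-10, Rational(-1, 5)) = 2)
Function('c')(z) = Add(2, Mul(-1, z))
Add(-6, Mul(Function('R')(4, 1), Function('c')(Function('f')(1)))) = Add(-6, Mul(-5, Add(2, Mul(-1, 3)))) = Add(-6, Mul(-5, Add(2, -3))) = Add(-6, Mul(-5, -1)) = Add(-6, 5) = -1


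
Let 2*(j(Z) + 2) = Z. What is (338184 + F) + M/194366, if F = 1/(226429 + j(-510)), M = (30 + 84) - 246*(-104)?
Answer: 7433312074588795/21980073476 ≈ 3.3818e+5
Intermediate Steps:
j(Z) = -2 + Z/2
M = 25698 (M = 114 + 25584 = 25698)
F = 1/226172 (F = 1/(226429 + (-2 + (½)*(-510))) = 1/(226429 + (-2 - 255)) = 1/(226429 - 257) = 1/226172 ≈ 4.4214e-6)
(338184 + F) + M/194366 = (338184 + 1/226172) + 25698/194366 = 76487751649/226172 + 25698*(1/194366) = 76487751649/226172 + 12849/97183 = 7433312074588795/21980073476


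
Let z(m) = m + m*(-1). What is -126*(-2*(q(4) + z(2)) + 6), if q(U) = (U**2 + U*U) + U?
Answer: 8316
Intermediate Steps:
z(m) = 0 (z(m) = m - m = 0)
q(U) = U + 2*U**2 (q(U) = (U**2 + U**2) + U = 2*U**2 + U = U + 2*U**2)
-126*(-2*(q(4) + z(2)) + 6) = -126*(-2*(4*(1 + 2*4) + 0) + 6) = -126*(-2*(4*(1 + 8) + 0) + 6) = -126*(-2*(4*9 + 0) + 6) = -126*(-2*(36 + 0) + 6) = -126*(-2*36 + 6) = -126*(-72 + 6) = -126*(-66) = 8316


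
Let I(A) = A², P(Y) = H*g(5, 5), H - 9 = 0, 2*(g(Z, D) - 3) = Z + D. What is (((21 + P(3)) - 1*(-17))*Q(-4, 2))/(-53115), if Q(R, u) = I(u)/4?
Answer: -22/10623 ≈ -0.0020710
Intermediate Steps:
g(Z, D) = 3 + D/2 + Z/2 (g(Z, D) = 3 + (Z + D)/2 = 3 + (D + Z)/2 = 3 + (D/2 + Z/2) = 3 + D/2 + Z/2)
H = 9 (H = 9 + 0 = 9)
P(Y) = 72 (P(Y) = 9*(3 + (½)*5 + (½)*5) = 9*(3 + 5/2 + 5/2) = 9*8 = 72)
Q(R, u) = u²/4
(((21 + P(3)) - 1*(-17))*Q(-4, 2))/(-53115) = (((21 + 72) - 1*(-17))*((¼)*2²))/(-53115) = ((93 + 17)*((¼)*4))*(-1/53115) = (110*1)*(-1/53115) = 110*(-1/53115) = -22/10623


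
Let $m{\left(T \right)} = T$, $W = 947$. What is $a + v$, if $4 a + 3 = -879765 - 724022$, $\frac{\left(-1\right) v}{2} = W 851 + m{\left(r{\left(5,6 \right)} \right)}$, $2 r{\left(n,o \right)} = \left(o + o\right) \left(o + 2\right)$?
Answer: $- \frac{4025675}{2} \approx -2.0128 \cdot 10^{6}$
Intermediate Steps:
$r{\left(n,o \right)} = o \left(2 + o\right)$ ($r{\left(n,o \right)} = \frac{\left(o + o\right) \left(o + 2\right)}{2} = \frac{2 o \left(2 + o\right)}{2} = o \left(2 + o\right)$)
$v = -1611890$ ($v = - 2 \left(947 \cdot 851 + 6 \left(2 + 6\right)\right) = - 2 \left(805897 + 6 \cdot 8\right) = - 2 \left(805897 + 48\right) = \left(-2\right) 805945 = -1611890$)
$a = - \frac{801895}{2}$ ($a = - \frac{3}{4} + \frac{-879765 - 724022}{4} = - \frac{3}{4} + \frac{1}{4} \left(-1603787\right) = - \frac{3}{4} - \frac{1603787}{4} = - \frac{801895}{2} \approx -4.0095 \cdot 10^{5}$)
$a + v = - \frac{801895}{2} - 1611890 = - \frac{4025675}{2}$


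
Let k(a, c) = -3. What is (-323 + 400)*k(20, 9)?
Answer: -231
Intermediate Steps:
(-323 + 400)*k(20, 9) = (-323 + 400)*(-3) = 77*(-3) = -231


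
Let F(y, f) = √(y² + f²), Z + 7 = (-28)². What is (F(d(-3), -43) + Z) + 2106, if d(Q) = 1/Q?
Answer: 2883 + √16642/3 ≈ 2926.0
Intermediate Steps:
Z = 777 (Z = -7 + (-28)² = -7 + 784 = 777)
d(Q) = 1/Q
F(y, f) = √(f² + y²)
(F(d(-3), -43) + Z) + 2106 = (√((-43)² + (1/(-3))²) + 777) + 2106 = (√(1849 + (-⅓)²) + 777) + 2106 = (√(1849 + ⅑) + 777) + 2106 = (√(16642/9) + 777) + 2106 = (√16642/3 + 777) + 2106 = (777 + √16642/3) + 2106 = 2883 + √16642/3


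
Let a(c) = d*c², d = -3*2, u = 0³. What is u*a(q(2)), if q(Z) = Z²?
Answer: 0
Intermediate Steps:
u = 0
d = -6
a(c) = -6*c²
u*a(q(2)) = 0*(-6*(2²)²) = 0*(-6*4²) = 0*(-6*16) = 0*(-96) = 0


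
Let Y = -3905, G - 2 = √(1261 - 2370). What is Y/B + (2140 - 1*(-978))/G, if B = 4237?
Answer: 22075667/4715781 - 3118*I*√1109/1113 ≈ 4.6812 - 93.292*I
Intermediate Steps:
G = 2 + I*√1109 (G = 2 + √(1261 - 2370) = 2 + √(-1109) = 2 + I*√1109 ≈ 2.0 + 33.302*I)
Y/B + (2140 - 1*(-978))/G = -3905/4237 + (2140 - 1*(-978))/(2 + I*√1109) = -3905*1/4237 + (2140 + 978)/(2 + I*√1109) = -3905/4237 + 3118/(2 + I*√1109)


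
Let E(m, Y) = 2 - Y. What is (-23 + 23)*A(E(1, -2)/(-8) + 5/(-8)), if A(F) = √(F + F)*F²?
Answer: 0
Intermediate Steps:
A(F) = √2*F^(5/2) (A(F) = √(2*F)*F² = (√2*√F)*F² = √2*F^(5/2))
(-23 + 23)*A(E(1, -2)/(-8) + 5/(-8)) = (-23 + 23)*(√2*((2 - 1*(-2))/(-8) + 5/(-8))^(5/2)) = 0*(√2*((2 + 2)*(-⅛) + 5*(-⅛))^(5/2)) = 0*(√2*(4*(-⅛) - 5/8)^(5/2)) = 0*(√2*(-½ - 5/8)^(5/2)) = 0*(√2*(-9/8)^(5/2)) = 0*(√2*(243*I*√2/256)) = 0*(243*I/128) = 0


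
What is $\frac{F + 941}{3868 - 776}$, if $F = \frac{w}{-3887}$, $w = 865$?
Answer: $\frac{1828401}{6009302} \approx 0.30426$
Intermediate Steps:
$F = - \frac{865}{3887}$ ($F = \frac{865}{-3887} = 865 \left(- \frac{1}{3887}\right) = - \frac{865}{3887} \approx -0.22254$)
$\frac{F + 941}{3868 - 776} = \frac{- \frac{865}{3887} + 941}{3868 - 776} = \frac{3656802}{3887 \cdot 3092} = \frac{3656802}{3887} \cdot \frac{1}{3092} = \frac{1828401}{6009302}$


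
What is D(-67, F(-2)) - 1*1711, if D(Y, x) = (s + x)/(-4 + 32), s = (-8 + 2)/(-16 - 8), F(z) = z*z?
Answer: -191615/112 ≈ -1710.8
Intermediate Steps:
F(z) = z²
s = ¼ (s = -6/(-24) = -6*(-1/24) = ¼ ≈ 0.25000)
D(Y, x) = 1/112 + x/28 (D(Y, x) = (¼ + x)/(-4 + 32) = (¼ + x)/28 = (¼ + x)*(1/28) = 1/112 + x/28)
D(-67, F(-2)) - 1*1711 = (1/112 + (1/28)*(-2)²) - 1*1711 = (1/112 + (1/28)*4) - 1711 = (1/112 + ⅐) - 1711 = 17/112 - 1711 = -191615/112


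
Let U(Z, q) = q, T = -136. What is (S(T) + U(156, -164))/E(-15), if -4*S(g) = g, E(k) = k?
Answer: 26/3 ≈ 8.6667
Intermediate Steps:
S(g) = -g/4
(S(T) + U(156, -164))/E(-15) = (-¼*(-136) - 164)/(-15) = (34 - 164)*(-1/15) = -130*(-1/15) = 26/3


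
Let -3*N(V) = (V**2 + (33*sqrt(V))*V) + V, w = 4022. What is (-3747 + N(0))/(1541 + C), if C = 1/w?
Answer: -15070434/6197903 ≈ -2.4315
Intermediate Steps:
C = 1/4022 ≈ 0.00024863
N(V) = -11*V**(3/2) - V/3 - V**2/3 (N(V) = -((V**2 + (33*sqrt(V))*V) + V)/3 = -((V**2 + 33*V**(3/2)) + V)/3 = -(V + V**2 + 33*V**(3/2))/3 = -11*V**(3/2) - V/3 - V**2/3)
(-3747 + N(0))/(1541 + C) = (-3747 + (-11*0**(3/2) - 1/3*0 - 1/3*0**2))/(1541 + 1/4022) = (-3747 + (-11*0 + 0 - 1/3*0))/(6197903/4022) = (-3747 + (0 + 0 + 0))*(4022/6197903) = (-3747 + 0)*(4022/6197903) = -3747*4022/6197903 = -15070434/6197903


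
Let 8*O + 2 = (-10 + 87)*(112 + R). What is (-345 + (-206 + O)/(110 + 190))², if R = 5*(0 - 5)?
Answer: 75249816489/640000 ≈ 1.1758e+5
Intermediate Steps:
R = -25 (R = 5*(-5) = -25)
O = 6697/8 (O = -¼ + ((-10 + 87)*(112 - 25))/8 = -¼ + (77*87)/8 = -¼ + (⅛)*6699 = -¼ + 6699/8 = 6697/8 ≈ 837.13)
(-345 + (-206 + O)/(110 + 190))² = (-345 + (-206 + 6697/8)/(110 + 190))² = (-345 + (5049/8)/300)² = (-345 + (5049/8)*(1/300))² = (-345 + 1683/800)² = (-274317/800)² = 75249816489/640000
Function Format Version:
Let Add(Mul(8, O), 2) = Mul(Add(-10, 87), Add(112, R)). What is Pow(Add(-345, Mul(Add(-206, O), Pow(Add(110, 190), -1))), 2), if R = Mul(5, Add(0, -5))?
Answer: Rational(75249816489, 640000) ≈ 1.1758e+5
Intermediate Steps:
R = -25 (R = Mul(5, -5) = -25)
O = Rational(6697, 8) (O = Add(Rational(-1, 4), Mul(Rational(1, 8), Mul(Add(-10, 87), Add(112, -25)))) = Add(Rational(-1, 4), Mul(Rational(1, 8), Mul(77, 87))) = Add(Rational(-1, 4), Mul(Rational(1, 8), 6699)) = Add(Rational(-1, 4), Rational(6699, 8)) = Rational(6697, 8) ≈ 837.13)
Pow(Add(-345, Mul(Add(-206, O), Pow(Add(110, 190), -1))), 2) = Pow(Add(-345, Mul(Add(-206, Rational(6697, 8)), Pow(Add(110, 190), -1))), 2) = Pow(Add(-345, Mul(Rational(5049, 8), Pow(300, -1))), 2) = Pow(Add(-345, Mul(Rational(5049, 8), Rational(1, 300))), 2) = Pow(Add(-345, Rational(1683, 800)), 2) = Pow(Rational(-274317, 800), 2) = Rational(75249816489, 640000)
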